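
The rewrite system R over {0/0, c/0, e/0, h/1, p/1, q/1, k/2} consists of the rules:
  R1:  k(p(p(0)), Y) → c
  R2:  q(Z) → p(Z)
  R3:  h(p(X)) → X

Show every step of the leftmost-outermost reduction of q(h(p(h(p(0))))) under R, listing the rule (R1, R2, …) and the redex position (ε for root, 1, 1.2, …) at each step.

1. q(h(p(h(p(0)))))  →  p(h(p(h(p(0)))))   [R2 at ε]
2. p(h(p(h(p(0)))))  →  p(h(p(0)))   [R3 at 1]
3. p(h(p(0)))  →  p(0)   [R3 at 1]

p(0)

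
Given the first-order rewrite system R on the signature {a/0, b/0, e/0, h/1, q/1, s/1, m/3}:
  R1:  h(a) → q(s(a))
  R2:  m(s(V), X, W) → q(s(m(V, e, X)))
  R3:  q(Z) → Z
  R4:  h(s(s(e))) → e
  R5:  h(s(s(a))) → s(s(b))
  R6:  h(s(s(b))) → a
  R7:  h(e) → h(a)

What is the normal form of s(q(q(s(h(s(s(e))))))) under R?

s(s(e))

1. s(q(q(s(h(s(s(e)))))))  →  s(q(s(h(s(s(e))))))   [R3 at 1]
2. s(q(s(h(s(s(e))))))  →  s(s(h(s(s(e)))))   [R3 at 1]
3. s(s(h(s(s(e)))))  →  s(s(e))   [R4 at 1.1]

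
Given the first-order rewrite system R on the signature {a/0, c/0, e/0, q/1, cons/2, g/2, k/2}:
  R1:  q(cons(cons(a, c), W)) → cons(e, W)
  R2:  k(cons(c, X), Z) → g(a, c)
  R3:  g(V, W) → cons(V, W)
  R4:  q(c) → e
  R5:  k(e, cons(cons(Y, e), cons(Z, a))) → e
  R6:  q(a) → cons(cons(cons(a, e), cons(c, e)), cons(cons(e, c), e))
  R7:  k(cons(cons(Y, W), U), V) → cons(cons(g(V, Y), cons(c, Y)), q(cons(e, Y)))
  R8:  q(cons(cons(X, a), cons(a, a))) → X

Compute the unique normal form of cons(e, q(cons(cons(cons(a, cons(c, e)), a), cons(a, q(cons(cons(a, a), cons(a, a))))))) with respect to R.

1. cons(e, q(cons(cons(cons(a, cons(c, e)), a), cons(a, q(cons(cons(a, a), cons(a, a)))))))  →  cons(e, q(cons(cons(cons(a, cons(c, e)), a), cons(a, a))))   [R8 at 2.1.2.2]
2. cons(e, q(cons(cons(cons(a, cons(c, e)), a), cons(a, a))))  →  cons(e, cons(a, cons(c, e)))   [R8 at 2]

cons(e, cons(a, cons(c, e)))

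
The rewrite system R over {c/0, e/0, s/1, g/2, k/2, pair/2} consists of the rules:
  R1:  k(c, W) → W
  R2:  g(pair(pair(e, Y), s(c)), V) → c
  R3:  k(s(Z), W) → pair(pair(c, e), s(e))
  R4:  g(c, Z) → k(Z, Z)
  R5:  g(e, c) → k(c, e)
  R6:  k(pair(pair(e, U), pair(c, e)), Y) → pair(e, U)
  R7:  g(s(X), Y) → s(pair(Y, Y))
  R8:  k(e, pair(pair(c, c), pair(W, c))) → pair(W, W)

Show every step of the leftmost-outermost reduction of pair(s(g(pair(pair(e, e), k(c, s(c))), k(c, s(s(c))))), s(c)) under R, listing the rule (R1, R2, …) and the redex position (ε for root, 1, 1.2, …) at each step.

pair(s(c), s(c))

1. pair(s(g(pair(pair(e, e), k(c, s(c))), k(c, s(s(c))))), s(c))  →  pair(s(g(pair(pair(e, e), s(c)), k(c, s(s(c))))), s(c))   [R1 at 1.1.1.2]
2. pair(s(g(pair(pair(e, e), s(c)), k(c, s(s(c))))), s(c))  →  pair(s(c), s(c))   [R2 at 1.1]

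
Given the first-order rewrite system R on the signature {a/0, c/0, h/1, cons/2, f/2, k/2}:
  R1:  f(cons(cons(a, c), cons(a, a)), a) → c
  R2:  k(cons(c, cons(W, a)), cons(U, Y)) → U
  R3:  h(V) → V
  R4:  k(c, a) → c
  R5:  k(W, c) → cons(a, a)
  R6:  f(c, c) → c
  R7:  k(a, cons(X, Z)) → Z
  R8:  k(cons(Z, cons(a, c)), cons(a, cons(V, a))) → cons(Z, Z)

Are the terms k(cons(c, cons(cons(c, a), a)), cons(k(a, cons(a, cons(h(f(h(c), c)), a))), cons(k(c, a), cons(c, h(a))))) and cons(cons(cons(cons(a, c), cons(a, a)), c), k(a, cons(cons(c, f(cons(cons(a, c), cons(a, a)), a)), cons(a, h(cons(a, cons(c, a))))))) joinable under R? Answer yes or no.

no — NF(t₁) = cons(c, a), NF(t₂) = cons(cons(cons(cons(a, c), cons(a, a)), c), cons(a, cons(a, cons(c, a))))

Reduce t₁ = k(cons(c, cons(cons(c, a), a)), cons(k(a, cons(a, cons(h(f(h(c), c)), a))), cons(k(c, a), cons(c, h(a))))):
1. k(cons(c, cons(cons(c, a), a)), cons(k(a, cons(a, cons(h(f(h(c), c)), a))), cons(k(c, a), cons(c, h(a)))))  →  k(a, cons(a, cons(h(f(h(c), c)), a)))   [R2 at ε]
2. k(a, cons(a, cons(h(f(h(c), c)), a)))  →  cons(h(f(h(c), c)), a)   [R7 at ε]
3. cons(h(f(h(c), c)), a)  →  cons(f(h(c), c), a)   [R3 at 1]
4. cons(f(h(c), c), a)  →  cons(f(c, c), a)   [R3 at 1.1]
5. cons(f(c, c), a)  →  cons(c, a)   [R6 at 1]

Reduce t₂ = cons(cons(cons(cons(a, c), cons(a, a)), c), k(a, cons(cons(c, f(cons(cons(a, c), cons(a, a)), a)), cons(a, h(cons(a, cons(c, a))))))):
1. cons(cons(cons(cons(a, c), cons(a, a)), c), k(a, cons(cons(c, f(cons(cons(a, c), cons(a, a)), a)), cons(a, h(cons(a, cons(c, a)))))))  →  cons(cons(cons(cons(a, c), cons(a, a)), c), cons(a, h(cons(a, cons(c, a)))))   [R7 at 2]
2. cons(cons(cons(cons(a, c), cons(a, a)), c), cons(a, h(cons(a, cons(c, a)))))  →  cons(cons(cons(cons(a, c), cons(a, a)), c), cons(a, cons(a, cons(c, a))))   [R3 at 2.2]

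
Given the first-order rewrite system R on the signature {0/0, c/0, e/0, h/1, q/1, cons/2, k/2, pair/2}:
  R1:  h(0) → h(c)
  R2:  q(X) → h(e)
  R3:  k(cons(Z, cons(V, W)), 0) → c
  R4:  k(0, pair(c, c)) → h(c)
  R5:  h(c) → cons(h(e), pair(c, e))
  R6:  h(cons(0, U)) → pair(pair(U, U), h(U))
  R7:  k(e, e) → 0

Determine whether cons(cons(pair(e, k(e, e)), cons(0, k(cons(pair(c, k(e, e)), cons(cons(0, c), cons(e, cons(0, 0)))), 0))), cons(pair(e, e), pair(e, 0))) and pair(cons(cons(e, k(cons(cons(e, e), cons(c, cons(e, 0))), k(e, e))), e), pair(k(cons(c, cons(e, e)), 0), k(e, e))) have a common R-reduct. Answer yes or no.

Reduce t₁ = cons(cons(pair(e, k(e, e)), cons(0, k(cons(pair(c, k(e, e)), cons(cons(0, c), cons(e, cons(0, 0)))), 0))), cons(pair(e, e), pair(e, 0))):
1. cons(cons(pair(e, k(e, e)), cons(0, k(cons(pair(c, k(e, e)), cons(cons(0, c), cons(e, cons(0, 0)))), 0))), cons(pair(e, e), pair(e, 0)))  →  cons(cons(pair(e, 0), cons(0, k(cons(pair(c, k(e, e)), cons(cons(0, c), cons(e, cons(0, 0)))), 0))), cons(pair(e, e), pair(e, 0)))   [R7 at 1.1.2]
2. cons(cons(pair(e, 0), cons(0, k(cons(pair(c, k(e, e)), cons(cons(0, c), cons(e, cons(0, 0)))), 0))), cons(pair(e, e), pair(e, 0)))  →  cons(cons(pair(e, 0), cons(0, c)), cons(pair(e, e), pair(e, 0)))   [R3 at 1.2.2]

Reduce t₂ = pair(cons(cons(e, k(cons(cons(e, e), cons(c, cons(e, 0))), k(e, e))), e), pair(k(cons(c, cons(e, e)), 0), k(e, e))):
1. pair(cons(cons(e, k(cons(cons(e, e), cons(c, cons(e, 0))), k(e, e))), e), pair(k(cons(c, cons(e, e)), 0), k(e, e)))  →  pair(cons(cons(e, k(cons(cons(e, e), cons(c, cons(e, 0))), 0)), e), pair(k(cons(c, cons(e, e)), 0), k(e, e)))   [R7 at 1.1.2.2]
2. pair(cons(cons(e, k(cons(cons(e, e), cons(c, cons(e, 0))), 0)), e), pair(k(cons(c, cons(e, e)), 0), k(e, e)))  →  pair(cons(cons(e, c), e), pair(k(cons(c, cons(e, e)), 0), k(e, e)))   [R3 at 1.1.2]
3. pair(cons(cons(e, c), e), pair(k(cons(c, cons(e, e)), 0), k(e, e)))  →  pair(cons(cons(e, c), e), pair(c, k(e, e)))   [R3 at 2.1]
4. pair(cons(cons(e, c), e), pair(c, k(e, e)))  →  pair(cons(cons(e, c), e), pair(c, 0))   [R7 at 2.2]

no — NF(t₁) = cons(cons(pair(e, 0), cons(0, c)), cons(pair(e, e), pair(e, 0))), NF(t₂) = pair(cons(cons(e, c), e), pair(c, 0))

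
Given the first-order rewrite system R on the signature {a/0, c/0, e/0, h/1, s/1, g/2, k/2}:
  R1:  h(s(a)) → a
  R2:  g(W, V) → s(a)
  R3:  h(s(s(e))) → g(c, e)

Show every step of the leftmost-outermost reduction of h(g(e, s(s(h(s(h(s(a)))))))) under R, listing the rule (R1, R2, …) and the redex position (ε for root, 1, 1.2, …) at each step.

1. h(g(e, s(s(h(s(h(s(a))))))))  →  h(s(a))   [R2 at 1]
2. h(s(a))  →  a   [R1 at ε]

a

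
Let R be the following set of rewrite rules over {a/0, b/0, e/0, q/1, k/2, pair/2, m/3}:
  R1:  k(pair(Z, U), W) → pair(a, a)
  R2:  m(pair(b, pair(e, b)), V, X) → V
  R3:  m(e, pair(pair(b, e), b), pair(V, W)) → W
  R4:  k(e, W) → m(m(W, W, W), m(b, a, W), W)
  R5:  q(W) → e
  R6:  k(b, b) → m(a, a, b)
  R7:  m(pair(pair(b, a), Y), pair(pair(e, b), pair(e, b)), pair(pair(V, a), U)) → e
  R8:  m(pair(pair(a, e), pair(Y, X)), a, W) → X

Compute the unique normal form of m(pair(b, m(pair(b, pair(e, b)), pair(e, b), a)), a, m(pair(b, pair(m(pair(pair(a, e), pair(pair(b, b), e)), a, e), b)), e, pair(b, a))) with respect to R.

1. m(pair(b, m(pair(b, pair(e, b)), pair(e, b), a)), a, m(pair(b, pair(m(pair(pair(a, e), pair(pair(b, b), e)), a, e), b)), e, pair(b, a)))  →  m(pair(b, pair(e, b)), a, m(pair(b, pair(m(pair(pair(a, e), pair(pair(b, b), e)), a, e), b)), e, pair(b, a)))   [R2 at 1.2]
2. m(pair(b, pair(e, b)), a, m(pair(b, pair(m(pair(pair(a, e), pair(pair(b, b), e)), a, e), b)), e, pair(b, a)))  →  a   [R2 at ε]

a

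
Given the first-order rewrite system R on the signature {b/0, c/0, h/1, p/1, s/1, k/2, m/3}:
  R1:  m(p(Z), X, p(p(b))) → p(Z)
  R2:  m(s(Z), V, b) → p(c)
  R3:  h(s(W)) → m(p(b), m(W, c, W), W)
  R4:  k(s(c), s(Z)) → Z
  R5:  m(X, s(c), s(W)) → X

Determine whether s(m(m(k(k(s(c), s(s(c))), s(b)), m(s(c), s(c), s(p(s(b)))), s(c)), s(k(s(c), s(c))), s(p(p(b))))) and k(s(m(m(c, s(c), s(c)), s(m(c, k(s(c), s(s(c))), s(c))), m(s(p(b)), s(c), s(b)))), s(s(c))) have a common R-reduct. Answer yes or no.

Reduce t₁ = s(m(m(k(k(s(c), s(s(c))), s(b)), m(s(c), s(c), s(p(s(b)))), s(c)), s(k(s(c), s(c))), s(p(p(b))))):
1. s(m(m(k(k(s(c), s(s(c))), s(b)), m(s(c), s(c), s(p(s(b)))), s(c)), s(k(s(c), s(c))), s(p(p(b)))))  →  s(m(m(k(s(c), s(b)), m(s(c), s(c), s(p(s(b)))), s(c)), s(k(s(c), s(c))), s(p(p(b)))))   [R4 at 1.1.1.1]
2. s(m(m(k(s(c), s(b)), m(s(c), s(c), s(p(s(b)))), s(c)), s(k(s(c), s(c))), s(p(p(b)))))  →  s(m(m(b, m(s(c), s(c), s(p(s(b)))), s(c)), s(k(s(c), s(c))), s(p(p(b)))))   [R4 at 1.1.1]
3. s(m(m(b, m(s(c), s(c), s(p(s(b)))), s(c)), s(k(s(c), s(c))), s(p(p(b)))))  →  s(m(m(b, s(c), s(c)), s(k(s(c), s(c))), s(p(p(b)))))   [R5 at 1.1.2]
4. s(m(m(b, s(c), s(c)), s(k(s(c), s(c))), s(p(p(b)))))  →  s(m(b, s(k(s(c), s(c))), s(p(p(b)))))   [R5 at 1.1]
5. s(m(b, s(k(s(c), s(c))), s(p(p(b)))))  →  s(m(b, s(c), s(p(p(b)))))   [R4 at 1.2.1]
6. s(m(b, s(c), s(p(p(b)))))  →  s(b)   [R5 at 1]

Reduce t₂ = k(s(m(m(c, s(c), s(c)), s(m(c, k(s(c), s(s(c))), s(c))), m(s(p(b)), s(c), s(b)))), s(s(c))):
1. k(s(m(m(c, s(c), s(c)), s(m(c, k(s(c), s(s(c))), s(c))), m(s(p(b)), s(c), s(b)))), s(s(c)))  →  k(s(m(c, s(m(c, k(s(c), s(s(c))), s(c))), m(s(p(b)), s(c), s(b)))), s(s(c)))   [R5 at 1.1.1]
2. k(s(m(c, s(m(c, k(s(c), s(s(c))), s(c))), m(s(p(b)), s(c), s(b)))), s(s(c)))  →  k(s(m(c, s(m(c, s(c), s(c))), m(s(p(b)), s(c), s(b)))), s(s(c)))   [R4 at 1.1.2.1.2]
3. k(s(m(c, s(m(c, s(c), s(c))), m(s(p(b)), s(c), s(b)))), s(s(c)))  →  k(s(m(c, s(c), m(s(p(b)), s(c), s(b)))), s(s(c)))   [R5 at 1.1.2.1]
4. k(s(m(c, s(c), m(s(p(b)), s(c), s(b)))), s(s(c)))  →  k(s(m(c, s(c), s(p(b)))), s(s(c)))   [R5 at 1.1.3]
5. k(s(m(c, s(c), s(p(b)))), s(s(c)))  →  k(s(c), s(s(c)))   [R5 at 1.1]
6. k(s(c), s(s(c)))  →  s(c)   [R4 at ε]

no — NF(t₁) = s(b), NF(t₂) = s(c)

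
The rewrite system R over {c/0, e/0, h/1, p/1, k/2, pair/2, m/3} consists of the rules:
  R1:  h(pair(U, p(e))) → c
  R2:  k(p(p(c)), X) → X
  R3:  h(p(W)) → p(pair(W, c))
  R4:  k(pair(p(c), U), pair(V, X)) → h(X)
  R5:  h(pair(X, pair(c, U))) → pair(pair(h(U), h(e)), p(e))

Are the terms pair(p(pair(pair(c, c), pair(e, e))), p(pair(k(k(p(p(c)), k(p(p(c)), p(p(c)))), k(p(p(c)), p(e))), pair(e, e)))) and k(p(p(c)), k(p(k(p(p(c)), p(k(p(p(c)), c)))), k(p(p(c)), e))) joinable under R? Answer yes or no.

no — NF(t₁) = pair(p(pair(pair(c, c), pair(e, e))), p(pair(p(e), pair(e, e)))), NF(t₂) = e

Reduce t₁ = pair(p(pair(pair(c, c), pair(e, e))), p(pair(k(k(p(p(c)), k(p(p(c)), p(p(c)))), k(p(p(c)), p(e))), pair(e, e)))):
1. pair(p(pair(pair(c, c), pair(e, e))), p(pair(k(k(p(p(c)), k(p(p(c)), p(p(c)))), k(p(p(c)), p(e))), pair(e, e))))  →  pair(p(pair(pair(c, c), pair(e, e))), p(pair(k(k(p(p(c)), p(p(c))), k(p(p(c)), p(e))), pair(e, e))))   [R2 at 2.1.1.1]
2. pair(p(pair(pair(c, c), pair(e, e))), p(pair(k(k(p(p(c)), p(p(c))), k(p(p(c)), p(e))), pair(e, e))))  →  pair(p(pair(pair(c, c), pair(e, e))), p(pair(k(p(p(c)), k(p(p(c)), p(e))), pair(e, e))))   [R2 at 2.1.1.1]
3. pair(p(pair(pair(c, c), pair(e, e))), p(pair(k(p(p(c)), k(p(p(c)), p(e))), pair(e, e))))  →  pair(p(pair(pair(c, c), pair(e, e))), p(pair(k(p(p(c)), p(e)), pair(e, e))))   [R2 at 2.1.1]
4. pair(p(pair(pair(c, c), pair(e, e))), p(pair(k(p(p(c)), p(e)), pair(e, e))))  →  pair(p(pair(pair(c, c), pair(e, e))), p(pair(p(e), pair(e, e))))   [R2 at 2.1.1]

Reduce t₂ = k(p(p(c)), k(p(k(p(p(c)), p(k(p(p(c)), c)))), k(p(p(c)), e))):
1. k(p(p(c)), k(p(k(p(p(c)), p(k(p(p(c)), c)))), k(p(p(c)), e)))  →  k(p(k(p(p(c)), p(k(p(p(c)), c)))), k(p(p(c)), e))   [R2 at ε]
2. k(p(k(p(p(c)), p(k(p(p(c)), c)))), k(p(p(c)), e))  →  k(p(p(k(p(p(c)), c))), k(p(p(c)), e))   [R2 at 1.1]
3. k(p(p(k(p(p(c)), c))), k(p(p(c)), e))  →  k(p(p(c)), k(p(p(c)), e))   [R2 at 1.1.1]
4. k(p(p(c)), k(p(p(c)), e))  →  k(p(p(c)), e)   [R2 at ε]
5. k(p(p(c)), e)  →  e   [R2 at ε]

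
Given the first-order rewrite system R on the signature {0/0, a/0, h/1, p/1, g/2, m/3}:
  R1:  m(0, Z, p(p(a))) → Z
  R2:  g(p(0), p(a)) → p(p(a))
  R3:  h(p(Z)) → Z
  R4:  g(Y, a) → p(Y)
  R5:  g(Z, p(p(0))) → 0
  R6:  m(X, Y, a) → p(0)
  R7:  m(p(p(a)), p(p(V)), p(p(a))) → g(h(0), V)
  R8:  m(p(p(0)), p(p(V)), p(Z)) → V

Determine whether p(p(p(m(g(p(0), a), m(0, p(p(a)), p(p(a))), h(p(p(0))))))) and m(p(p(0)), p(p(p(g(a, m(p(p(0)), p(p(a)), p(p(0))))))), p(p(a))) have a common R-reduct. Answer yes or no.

no — NF(t₁) = p(p(p(a))), NF(t₂) = p(p(a))

Reduce t₁ = p(p(p(m(g(p(0), a), m(0, p(p(a)), p(p(a))), h(p(p(0))))))):
1. p(p(p(m(g(p(0), a), m(0, p(p(a)), p(p(a))), h(p(p(0)))))))  →  p(p(p(m(p(p(0)), m(0, p(p(a)), p(p(a))), h(p(p(0)))))))   [R4 at 1.1.1.1]
2. p(p(p(m(p(p(0)), m(0, p(p(a)), p(p(a))), h(p(p(0)))))))  →  p(p(p(m(p(p(0)), p(p(a)), h(p(p(0)))))))   [R1 at 1.1.1.2]
3. p(p(p(m(p(p(0)), p(p(a)), h(p(p(0)))))))  →  p(p(p(m(p(p(0)), p(p(a)), p(0)))))   [R3 at 1.1.1.3]
4. p(p(p(m(p(p(0)), p(p(a)), p(0)))))  →  p(p(p(a)))   [R8 at 1.1.1]

Reduce t₂ = m(p(p(0)), p(p(p(g(a, m(p(p(0)), p(p(a)), p(p(0))))))), p(p(a))):
1. m(p(p(0)), p(p(p(g(a, m(p(p(0)), p(p(a)), p(p(0))))))), p(p(a)))  →  p(g(a, m(p(p(0)), p(p(a)), p(p(0)))))   [R8 at ε]
2. p(g(a, m(p(p(0)), p(p(a)), p(p(0)))))  →  p(g(a, a))   [R8 at 1.2]
3. p(g(a, a))  →  p(p(a))   [R4 at 1]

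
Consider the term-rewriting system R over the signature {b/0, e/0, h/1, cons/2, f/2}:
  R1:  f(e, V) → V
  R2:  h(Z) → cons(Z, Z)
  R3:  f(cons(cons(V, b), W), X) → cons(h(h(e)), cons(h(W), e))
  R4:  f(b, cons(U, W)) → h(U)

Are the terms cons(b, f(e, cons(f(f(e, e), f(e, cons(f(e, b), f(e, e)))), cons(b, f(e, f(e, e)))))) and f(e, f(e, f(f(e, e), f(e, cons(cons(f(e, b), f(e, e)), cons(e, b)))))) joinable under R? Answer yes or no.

Reduce t₁ = cons(b, f(e, cons(f(f(e, e), f(e, cons(f(e, b), f(e, e)))), cons(b, f(e, f(e, e)))))):
1. cons(b, f(e, cons(f(f(e, e), f(e, cons(f(e, b), f(e, e)))), cons(b, f(e, f(e, e))))))  →  cons(b, cons(f(f(e, e), f(e, cons(f(e, b), f(e, e)))), cons(b, f(e, f(e, e)))))   [R1 at 2]
2. cons(b, cons(f(f(e, e), f(e, cons(f(e, b), f(e, e)))), cons(b, f(e, f(e, e)))))  →  cons(b, cons(f(e, f(e, cons(f(e, b), f(e, e)))), cons(b, f(e, f(e, e)))))   [R1 at 2.1.1]
3. cons(b, cons(f(e, f(e, cons(f(e, b), f(e, e)))), cons(b, f(e, f(e, e)))))  →  cons(b, cons(f(e, cons(f(e, b), f(e, e))), cons(b, f(e, f(e, e)))))   [R1 at 2.1]
4. cons(b, cons(f(e, cons(f(e, b), f(e, e))), cons(b, f(e, f(e, e)))))  →  cons(b, cons(cons(f(e, b), f(e, e)), cons(b, f(e, f(e, e)))))   [R1 at 2.1]
5. cons(b, cons(cons(f(e, b), f(e, e)), cons(b, f(e, f(e, e)))))  →  cons(b, cons(cons(b, f(e, e)), cons(b, f(e, f(e, e)))))   [R1 at 2.1.1]
6. cons(b, cons(cons(b, f(e, e)), cons(b, f(e, f(e, e)))))  →  cons(b, cons(cons(b, e), cons(b, f(e, f(e, e)))))   [R1 at 2.1.2]
7. cons(b, cons(cons(b, e), cons(b, f(e, f(e, e)))))  →  cons(b, cons(cons(b, e), cons(b, f(e, e))))   [R1 at 2.2.2]
8. cons(b, cons(cons(b, e), cons(b, f(e, e))))  →  cons(b, cons(cons(b, e), cons(b, e)))   [R1 at 2.2.2]

Reduce t₂ = f(e, f(e, f(f(e, e), f(e, cons(cons(f(e, b), f(e, e)), cons(e, b)))))):
1. f(e, f(e, f(f(e, e), f(e, cons(cons(f(e, b), f(e, e)), cons(e, b))))))  →  f(e, f(f(e, e), f(e, cons(cons(f(e, b), f(e, e)), cons(e, b)))))   [R1 at ε]
2. f(e, f(f(e, e), f(e, cons(cons(f(e, b), f(e, e)), cons(e, b)))))  →  f(f(e, e), f(e, cons(cons(f(e, b), f(e, e)), cons(e, b))))   [R1 at ε]
3. f(f(e, e), f(e, cons(cons(f(e, b), f(e, e)), cons(e, b))))  →  f(e, f(e, cons(cons(f(e, b), f(e, e)), cons(e, b))))   [R1 at 1]
4. f(e, f(e, cons(cons(f(e, b), f(e, e)), cons(e, b))))  →  f(e, cons(cons(f(e, b), f(e, e)), cons(e, b)))   [R1 at ε]
5. f(e, cons(cons(f(e, b), f(e, e)), cons(e, b)))  →  cons(cons(f(e, b), f(e, e)), cons(e, b))   [R1 at ε]
6. cons(cons(f(e, b), f(e, e)), cons(e, b))  →  cons(cons(b, f(e, e)), cons(e, b))   [R1 at 1.1]
7. cons(cons(b, f(e, e)), cons(e, b))  →  cons(cons(b, e), cons(e, b))   [R1 at 1.2]

no — NF(t₁) = cons(b, cons(cons(b, e), cons(b, e))), NF(t₂) = cons(cons(b, e), cons(e, b))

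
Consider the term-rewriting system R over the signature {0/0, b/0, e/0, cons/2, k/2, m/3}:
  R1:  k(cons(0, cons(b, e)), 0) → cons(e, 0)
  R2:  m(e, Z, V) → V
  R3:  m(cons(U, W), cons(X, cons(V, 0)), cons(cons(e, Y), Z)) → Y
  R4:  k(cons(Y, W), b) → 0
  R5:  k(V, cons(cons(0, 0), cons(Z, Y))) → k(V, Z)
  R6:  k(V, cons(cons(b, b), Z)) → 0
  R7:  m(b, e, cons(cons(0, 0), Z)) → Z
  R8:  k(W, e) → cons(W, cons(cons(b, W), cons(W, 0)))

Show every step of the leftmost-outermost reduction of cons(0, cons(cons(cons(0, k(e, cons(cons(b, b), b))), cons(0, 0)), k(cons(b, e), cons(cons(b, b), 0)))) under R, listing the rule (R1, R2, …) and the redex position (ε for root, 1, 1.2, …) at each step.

1. cons(0, cons(cons(cons(0, k(e, cons(cons(b, b), b))), cons(0, 0)), k(cons(b, e), cons(cons(b, b), 0))))  →  cons(0, cons(cons(cons(0, 0), cons(0, 0)), k(cons(b, e), cons(cons(b, b), 0))))   [R6 at 2.1.1.2]
2. cons(0, cons(cons(cons(0, 0), cons(0, 0)), k(cons(b, e), cons(cons(b, b), 0))))  →  cons(0, cons(cons(cons(0, 0), cons(0, 0)), 0))   [R6 at 2.2]

cons(0, cons(cons(cons(0, 0), cons(0, 0)), 0))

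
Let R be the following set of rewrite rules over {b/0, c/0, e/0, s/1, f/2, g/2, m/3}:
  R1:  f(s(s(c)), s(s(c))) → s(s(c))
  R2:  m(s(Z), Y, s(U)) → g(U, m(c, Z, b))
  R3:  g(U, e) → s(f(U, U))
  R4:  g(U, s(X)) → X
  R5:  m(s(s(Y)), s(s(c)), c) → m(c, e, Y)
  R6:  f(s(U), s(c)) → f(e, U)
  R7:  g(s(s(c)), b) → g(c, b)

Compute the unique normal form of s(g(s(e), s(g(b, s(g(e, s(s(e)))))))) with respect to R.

s(s(e))

1. s(g(s(e), s(g(b, s(g(e, s(s(e))))))))  →  s(g(b, s(g(e, s(s(e))))))   [R4 at 1]
2. s(g(b, s(g(e, s(s(e))))))  →  s(g(e, s(s(e))))   [R4 at 1]
3. s(g(e, s(s(e))))  →  s(s(e))   [R4 at 1]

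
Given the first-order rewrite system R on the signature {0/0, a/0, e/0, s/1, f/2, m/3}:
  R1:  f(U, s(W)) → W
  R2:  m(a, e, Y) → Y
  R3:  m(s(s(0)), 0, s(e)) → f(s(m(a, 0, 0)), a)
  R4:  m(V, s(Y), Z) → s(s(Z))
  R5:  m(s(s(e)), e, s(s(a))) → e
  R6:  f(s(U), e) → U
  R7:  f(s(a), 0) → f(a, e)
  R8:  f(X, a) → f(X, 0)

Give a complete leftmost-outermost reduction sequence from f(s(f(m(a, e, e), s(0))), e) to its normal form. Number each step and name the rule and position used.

0

1. f(s(f(m(a, e, e), s(0))), e)  →  f(m(a, e, e), s(0))   [R6 at ε]
2. f(m(a, e, e), s(0))  →  0   [R1 at ε]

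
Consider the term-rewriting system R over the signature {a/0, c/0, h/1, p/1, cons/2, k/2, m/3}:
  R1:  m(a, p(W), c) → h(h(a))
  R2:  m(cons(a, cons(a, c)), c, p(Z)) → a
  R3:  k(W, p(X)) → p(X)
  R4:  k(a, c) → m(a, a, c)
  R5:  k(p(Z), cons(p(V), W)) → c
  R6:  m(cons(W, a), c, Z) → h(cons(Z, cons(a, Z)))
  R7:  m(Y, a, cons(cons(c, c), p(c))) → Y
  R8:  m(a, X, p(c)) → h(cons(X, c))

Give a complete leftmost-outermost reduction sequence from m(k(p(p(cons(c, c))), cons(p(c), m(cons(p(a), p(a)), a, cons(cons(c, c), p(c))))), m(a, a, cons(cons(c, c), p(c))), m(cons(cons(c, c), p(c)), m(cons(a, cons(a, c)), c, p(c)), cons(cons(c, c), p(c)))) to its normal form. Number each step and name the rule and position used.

1. m(k(p(p(cons(c, c))), cons(p(c), m(cons(p(a), p(a)), a, cons(cons(c, c), p(c))))), m(a, a, cons(cons(c, c), p(c))), m(cons(cons(c, c), p(c)), m(cons(a, cons(a, c)), c, p(c)), cons(cons(c, c), p(c))))  →  m(c, m(a, a, cons(cons(c, c), p(c))), m(cons(cons(c, c), p(c)), m(cons(a, cons(a, c)), c, p(c)), cons(cons(c, c), p(c))))   [R5 at 1]
2. m(c, m(a, a, cons(cons(c, c), p(c))), m(cons(cons(c, c), p(c)), m(cons(a, cons(a, c)), c, p(c)), cons(cons(c, c), p(c))))  →  m(c, a, m(cons(cons(c, c), p(c)), m(cons(a, cons(a, c)), c, p(c)), cons(cons(c, c), p(c))))   [R7 at 2]
3. m(c, a, m(cons(cons(c, c), p(c)), m(cons(a, cons(a, c)), c, p(c)), cons(cons(c, c), p(c))))  →  m(c, a, m(cons(cons(c, c), p(c)), a, cons(cons(c, c), p(c))))   [R2 at 3.2]
4. m(c, a, m(cons(cons(c, c), p(c)), a, cons(cons(c, c), p(c))))  →  m(c, a, cons(cons(c, c), p(c)))   [R7 at 3]
5. m(c, a, cons(cons(c, c), p(c)))  →  c   [R7 at ε]

c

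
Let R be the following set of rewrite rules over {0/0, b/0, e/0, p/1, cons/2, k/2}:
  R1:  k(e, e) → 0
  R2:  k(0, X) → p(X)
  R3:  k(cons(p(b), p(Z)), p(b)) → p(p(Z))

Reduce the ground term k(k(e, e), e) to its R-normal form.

1. k(k(e, e), e)  →  k(0, e)   [R1 at 1]
2. k(0, e)  →  p(e)   [R2 at ε]

p(e)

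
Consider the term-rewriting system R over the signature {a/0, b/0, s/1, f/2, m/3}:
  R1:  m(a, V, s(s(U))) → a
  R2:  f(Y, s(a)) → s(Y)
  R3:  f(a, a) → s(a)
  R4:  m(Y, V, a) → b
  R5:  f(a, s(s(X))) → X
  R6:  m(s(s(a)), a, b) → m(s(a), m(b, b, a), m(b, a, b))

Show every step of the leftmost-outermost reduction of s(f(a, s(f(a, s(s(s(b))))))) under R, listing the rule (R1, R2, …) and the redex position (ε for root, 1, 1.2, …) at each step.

s(b)

1. s(f(a, s(f(a, s(s(s(b)))))))  →  s(f(a, s(s(b))))   [R5 at 1.2.1]
2. s(f(a, s(s(b))))  →  s(b)   [R5 at 1]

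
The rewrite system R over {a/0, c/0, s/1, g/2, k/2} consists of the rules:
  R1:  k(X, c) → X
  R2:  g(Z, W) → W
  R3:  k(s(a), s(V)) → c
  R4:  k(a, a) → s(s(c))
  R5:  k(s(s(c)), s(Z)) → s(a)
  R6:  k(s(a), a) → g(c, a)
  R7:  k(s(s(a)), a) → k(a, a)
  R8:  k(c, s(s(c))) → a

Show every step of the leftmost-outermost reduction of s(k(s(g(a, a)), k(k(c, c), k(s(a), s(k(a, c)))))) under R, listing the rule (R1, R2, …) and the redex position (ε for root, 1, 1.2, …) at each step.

1. s(k(s(g(a, a)), k(k(c, c), k(s(a), s(k(a, c))))))  →  s(k(s(a), k(k(c, c), k(s(a), s(k(a, c))))))   [R2 at 1.1.1]
2. s(k(s(a), k(k(c, c), k(s(a), s(k(a, c))))))  →  s(k(s(a), k(c, k(s(a), s(k(a, c))))))   [R1 at 1.2.1]
3. s(k(s(a), k(c, k(s(a), s(k(a, c))))))  →  s(k(s(a), k(c, c)))   [R3 at 1.2.2]
4. s(k(s(a), k(c, c)))  →  s(k(s(a), c))   [R1 at 1.2]
5. s(k(s(a), c))  →  s(s(a))   [R1 at 1]

s(s(a))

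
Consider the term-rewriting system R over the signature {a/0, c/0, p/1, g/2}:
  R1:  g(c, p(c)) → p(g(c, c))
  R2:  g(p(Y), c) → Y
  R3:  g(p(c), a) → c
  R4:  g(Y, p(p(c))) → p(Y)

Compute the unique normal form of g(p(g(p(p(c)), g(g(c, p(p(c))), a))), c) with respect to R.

p(c)

1. g(p(g(p(p(c)), g(g(c, p(p(c))), a))), c)  →  g(p(p(c)), g(g(c, p(p(c))), a))   [R2 at ε]
2. g(p(p(c)), g(g(c, p(p(c))), a))  →  g(p(p(c)), g(p(c), a))   [R4 at 2.1]
3. g(p(p(c)), g(p(c), a))  →  g(p(p(c)), c)   [R3 at 2]
4. g(p(p(c)), c)  →  p(c)   [R2 at ε]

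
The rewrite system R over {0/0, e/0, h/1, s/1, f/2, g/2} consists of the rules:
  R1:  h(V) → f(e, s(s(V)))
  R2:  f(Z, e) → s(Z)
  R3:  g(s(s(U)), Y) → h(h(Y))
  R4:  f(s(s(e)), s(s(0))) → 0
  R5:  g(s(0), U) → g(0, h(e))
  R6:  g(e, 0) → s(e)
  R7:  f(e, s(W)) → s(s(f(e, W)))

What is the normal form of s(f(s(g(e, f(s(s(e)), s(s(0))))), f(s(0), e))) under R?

1. s(f(s(g(e, f(s(s(e)), s(s(0))))), f(s(0), e)))  →  s(f(s(g(e, 0)), f(s(0), e)))   [R4 at 1.1.1.2]
2. s(f(s(g(e, 0)), f(s(0), e)))  →  s(f(s(s(e)), f(s(0), e)))   [R6 at 1.1.1]
3. s(f(s(s(e)), f(s(0), e)))  →  s(f(s(s(e)), s(s(0))))   [R2 at 1.2]
4. s(f(s(s(e)), s(s(0))))  →  s(0)   [R4 at 1]

s(0)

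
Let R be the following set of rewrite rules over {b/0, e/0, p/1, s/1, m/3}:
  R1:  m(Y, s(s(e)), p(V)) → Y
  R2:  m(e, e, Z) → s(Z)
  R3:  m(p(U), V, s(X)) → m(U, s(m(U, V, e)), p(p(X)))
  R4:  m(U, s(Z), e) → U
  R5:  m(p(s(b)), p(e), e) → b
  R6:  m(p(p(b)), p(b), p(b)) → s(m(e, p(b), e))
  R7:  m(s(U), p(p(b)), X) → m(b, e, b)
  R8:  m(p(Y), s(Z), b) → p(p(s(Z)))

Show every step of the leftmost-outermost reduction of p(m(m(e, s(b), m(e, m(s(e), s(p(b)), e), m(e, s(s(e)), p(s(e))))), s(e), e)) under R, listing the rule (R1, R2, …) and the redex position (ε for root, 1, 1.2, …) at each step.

p(e)

1. p(m(m(e, s(b), m(e, m(s(e), s(p(b)), e), m(e, s(s(e)), p(s(e))))), s(e), e))  →  p(m(e, s(b), m(e, m(s(e), s(p(b)), e), m(e, s(s(e)), p(s(e))))))   [R4 at 1]
2. p(m(e, s(b), m(e, m(s(e), s(p(b)), e), m(e, s(s(e)), p(s(e))))))  →  p(m(e, s(b), m(e, s(e), m(e, s(s(e)), p(s(e))))))   [R4 at 1.3.2]
3. p(m(e, s(b), m(e, s(e), m(e, s(s(e)), p(s(e))))))  →  p(m(e, s(b), m(e, s(e), e)))   [R1 at 1.3.3]
4. p(m(e, s(b), m(e, s(e), e)))  →  p(m(e, s(b), e))   [R4 at 1.3]
5. p(m(e, s(b), e))  →  p(e)   [R4 at 1]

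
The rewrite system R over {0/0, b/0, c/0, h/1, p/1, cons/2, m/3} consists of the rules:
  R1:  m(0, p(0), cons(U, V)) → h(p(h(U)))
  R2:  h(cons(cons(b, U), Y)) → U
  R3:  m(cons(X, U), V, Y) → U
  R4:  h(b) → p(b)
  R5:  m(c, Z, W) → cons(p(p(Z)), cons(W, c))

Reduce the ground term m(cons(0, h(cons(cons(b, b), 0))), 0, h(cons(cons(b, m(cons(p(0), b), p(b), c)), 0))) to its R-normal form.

1. m(cons(0, h(cons(cons(b, b), 0))), 0, h(cons(cons(b, m(cons(p(0), b), p(b), c)), 0)))  →  h(cons(cons(b, b), 0))   [R3 at ε]
2. h(cons(cons(b, b), 0))  →  b   [R2 at ε]

b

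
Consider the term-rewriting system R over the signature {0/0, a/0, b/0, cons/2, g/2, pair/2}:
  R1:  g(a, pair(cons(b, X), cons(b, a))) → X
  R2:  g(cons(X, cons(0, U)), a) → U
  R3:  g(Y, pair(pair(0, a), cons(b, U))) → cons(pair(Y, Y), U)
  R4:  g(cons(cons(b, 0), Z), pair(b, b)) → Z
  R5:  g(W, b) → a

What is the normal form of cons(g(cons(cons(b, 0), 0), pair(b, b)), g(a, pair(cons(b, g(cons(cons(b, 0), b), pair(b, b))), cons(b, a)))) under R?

1. cons(g(cons(cons(b, 0), 0), pair(b, b)), g(a, pair(cons(b, g(cons(cons(b, 0), b), pair(b, b))), cons(b, a))))  →  cons(0, g(a, pair(cons(b, g(cons(cons(b, 0), b), pair(b, b))), cons(b, a))))   [R4 at 1]
2. cons(0, g(a, pair(cons(b, g(cons(cons(b, 0), b), pair(b, b))), cons(b, a))))  →  cons(0, g(cons(cons(b, 0), b), pair(b, b)))   [R1 at 2]
3. cons(0, g(cons(cons(b, 0), b), pair(b, b)))  →  cons(0, b)   [R4 at 2]

cons(0, b)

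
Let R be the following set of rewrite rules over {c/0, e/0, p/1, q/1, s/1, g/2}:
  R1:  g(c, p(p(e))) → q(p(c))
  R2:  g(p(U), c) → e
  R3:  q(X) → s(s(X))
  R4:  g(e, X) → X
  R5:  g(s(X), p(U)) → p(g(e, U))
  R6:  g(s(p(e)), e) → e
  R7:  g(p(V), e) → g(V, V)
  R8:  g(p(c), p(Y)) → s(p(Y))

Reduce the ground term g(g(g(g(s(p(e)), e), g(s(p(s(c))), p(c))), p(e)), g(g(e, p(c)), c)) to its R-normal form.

e

1. g(g(g(g(s(p(e)), e), g(s(p(s(c))), p(c))), p(e)), g(g(e, p(c)), c))  →  g(g(g(e, g(s(p(s(c))), p(c))), p(e)), g(g(e, p(c)), c))   [R6 at 1.1.1]
2. g(g(g(e, g(s(p(s(c))), p(c))), p(e)), g(g(e, p(c)), c))  →  g(g(g(s(p(s(c))), p(c)), p(e)), g(g(e, p(c)), c))   [R4 at 1.1]
3. g(g(g(s(p(s(c))), p(c)), p(e)), g(g(e, p(c)), c))  →  g(g(p(g(e, c)), p(e)), g(g(e, p(c)), c))   [R5 at 1.1]
4. g(g(p(g(e, c)), p(e)), g(g(e, p(c)), c))  →  g(g(p(c), p(e)), g(g(e, p(c)), c))   [R4 at 1.1.1]
5. g(g(p(c), p(e)), g(g(e, p(c)), c))  →  g(s(p(e)), g(g(e, p(c)), c))   [R8 at 1]
6. g(s(p(e)), g(g(e, p(c)), c))  →  g(s(p(e)), g(p(c), c))   [R4 at 2.1]
7. g(s(p(e)), g(p(c), c))  →  g(s(p(e)), e)   [R2 at 2]
8. g(s(p(e)), e)  →  e   [R6 at ε]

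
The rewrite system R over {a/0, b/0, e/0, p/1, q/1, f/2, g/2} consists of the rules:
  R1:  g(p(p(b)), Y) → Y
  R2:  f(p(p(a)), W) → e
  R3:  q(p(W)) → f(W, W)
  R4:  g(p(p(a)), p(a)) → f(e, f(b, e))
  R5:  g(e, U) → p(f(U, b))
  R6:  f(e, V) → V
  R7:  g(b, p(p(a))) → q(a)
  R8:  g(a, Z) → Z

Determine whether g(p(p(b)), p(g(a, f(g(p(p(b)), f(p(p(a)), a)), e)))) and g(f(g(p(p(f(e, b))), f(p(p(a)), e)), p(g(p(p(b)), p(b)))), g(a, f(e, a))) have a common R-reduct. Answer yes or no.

Reduce t₁ = g(p(p(b)), p(g(a, f(g(p(p(b)), f(p(p(a)), a)), e)))):
1. g(p(p(b)), p(g(a, f(g(p(p(b)), f(p(p(a)), a)), e))))  →  p(g(a, f(g(p(p(b)), f(p(p(a)), a)), e)))   [R1 at ε]
2. p(g(a, f(g(p(p(b)), f(p(p(a)), a)), e)))  →  p(f(g(p(p(b)), f(p(p(a)), a)), e))   [R8 at 1]
3. p(f(g(p(p(b)), f(p(p(a)), a)), e))  →  p(f(f(p(p(a)), a), e))   [R1 at 1.1]
4. p(f(f(p(p(a)), a), e))  →  p(f(e, e))   [R2 at 1.1]
5. p(f(e, e))  →  p(e)   [R6 at 1]

Reduce t₂ = g(f(g(p(p(f(e, b))), f(p(p(a)), e)), p(g(p(p(b)), p(b)))), g(a, f(e, a))):
1. g(f(g(p(p(f(e, b))), f(p(p(a)), e)), p(g(p(p(b)), p(b)))), g(a, f(e, a)))  →  g(f(g(p(p(b)), f(p(p(a)), e)), p(g(p(p(b)), p(b)))), g(a, f(e, a)))   [R6 at 1.1.1.1.1]
2. g(f(g(p(p(b)), f(p(p(a)), e)), p(g(p(p(b)), p(b)))), g(a, f(e, a)))  →  g(f(f(p(p(a)), e), p(g(p(p(b)), p(b)))), g(a, f(e, a)))   [R1 at 1.1]
3. g(f(f(p(p(a)), e), p(g(p(p(b)), p(b)))), g(a, f(e, a)))  →  g(f(e, p(g(p(p(b)), p(b)))), g(a, f(e, a)))   [R2 at 1.1]
4. g(f(e, p(g(p(p(b)), p(b)))), g(a, f(e, a)))  →  g(p(g(p(p(b)), p(b))), g(a, f(e, a)))   [R6 at 1]
5. g(p(g(p(p(b)), p(b))), g(a, f(e, a)))  →  g(p(p(b)), g(a, f(e, a)))   [R1 at 1.1]
6. g(p(p(b)), g(a, f(e, a)))  →  g(a, f(e, a))   [R1 at ε]
7. g(a, f(e, a))  →  f(e, a)   [R8 at ε]
8. f(e, a)  →  a   [R6 at ε]

no — NF(t₁) = p(e), NF(t₂) = a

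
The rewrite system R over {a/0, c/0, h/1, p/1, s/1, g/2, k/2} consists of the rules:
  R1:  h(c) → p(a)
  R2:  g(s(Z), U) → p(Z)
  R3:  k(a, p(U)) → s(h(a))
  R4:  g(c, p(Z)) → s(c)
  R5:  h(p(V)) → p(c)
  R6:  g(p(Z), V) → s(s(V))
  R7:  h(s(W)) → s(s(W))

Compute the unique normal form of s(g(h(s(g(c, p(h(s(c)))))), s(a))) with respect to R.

1. s(g(h(s(g(c, p(h(s(c)))))), s(a)))  →  s(g(s(s(g(c, p(h(s(c)))))), s(a)))   [R7 at 1.1]
2. s(g(s(s(g(c, p(h(s(c)))))), s(a)))  →  s(p(s(g(c, p(h(s(c)))))))   [R2 at 1]
3. s(p(s(g(c, p(h(s(c)))))))  →  s(p(s(s(c))))   [R4 at 1.1.1]

s(p(s(s(c))))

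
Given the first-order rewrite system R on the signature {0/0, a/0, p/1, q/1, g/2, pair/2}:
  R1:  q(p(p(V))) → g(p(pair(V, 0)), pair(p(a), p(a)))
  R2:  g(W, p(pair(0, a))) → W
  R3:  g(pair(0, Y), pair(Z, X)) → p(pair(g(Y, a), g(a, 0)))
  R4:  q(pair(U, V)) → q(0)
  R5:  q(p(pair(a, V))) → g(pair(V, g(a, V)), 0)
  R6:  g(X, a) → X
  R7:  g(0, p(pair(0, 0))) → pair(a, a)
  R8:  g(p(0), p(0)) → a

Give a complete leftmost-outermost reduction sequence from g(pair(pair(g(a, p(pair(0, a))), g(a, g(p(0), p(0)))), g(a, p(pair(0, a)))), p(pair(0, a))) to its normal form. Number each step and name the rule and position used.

pair(pair(a, a), a)

1. g(pair(pair(g(a, p(pair(0, a))), g(a, g(p(0), p(0)))), g(a, p(pair(0, a)))), p(pair(0, a)))  →  pair(pair(g(a, p(pair(0, a))), g(a, g(p(0), p(0)))), g(a, p(pair(0, a))))   [R2 at ε]
2. pair(pair(g(a, p(pair(0, a))), g(a, g(p(0), p(0)))), g(a, p(pair(0, a))))  →  pair(pair(a, g(a, g(p(0), p(0)))), g(a, p(pair(0, a))))   [R2 at 1.1]
3. pair(pair(a, g(a, g(p(0), p(0)))), g(a, p(pair(0, a))))  →  pair(pair(a, g(a, a)), g(a, p(pair(0, a))))   [R8 at 1.2.2]
4. pair(pair(a, g(a, a)), g(a, p(pair(0, a))))  →  pair(pair(a, a), g(a, p(pair(0, a))))   [R6 at 1.2]
5. pair(pair(a, a), g(a, p(pair(0, a))))  →  pair(pair(a, a), a)   [R2 at 2]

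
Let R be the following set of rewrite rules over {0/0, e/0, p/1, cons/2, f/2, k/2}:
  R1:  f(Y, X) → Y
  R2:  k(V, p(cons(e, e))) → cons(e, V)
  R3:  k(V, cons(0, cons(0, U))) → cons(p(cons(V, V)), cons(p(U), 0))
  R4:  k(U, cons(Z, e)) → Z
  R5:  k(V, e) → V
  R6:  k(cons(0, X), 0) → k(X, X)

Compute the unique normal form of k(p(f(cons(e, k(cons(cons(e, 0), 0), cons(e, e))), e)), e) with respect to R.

p(cons(e, e))

1. k(p(f(cons(e, k(cons(cons(e, 0), 0), cons(e, e))), e)), e)  →  p(f(cons(e, k(cons(cons(e, 0), 0), cons(e, e))), e))   [R5 at ε]
2. p(f(cons(e, k(cons(cons(e, 0), 0), cons(e, e))), e))  →  p(cons(e, k(cons(cons(e, 0), 0), cons(e, e))))   [R1 at 1]
3. p(cons(e, k(cons(cons(e, 0), 0), cons(e, e))))  →  p(cons(e, e))   [R4 at 1.2]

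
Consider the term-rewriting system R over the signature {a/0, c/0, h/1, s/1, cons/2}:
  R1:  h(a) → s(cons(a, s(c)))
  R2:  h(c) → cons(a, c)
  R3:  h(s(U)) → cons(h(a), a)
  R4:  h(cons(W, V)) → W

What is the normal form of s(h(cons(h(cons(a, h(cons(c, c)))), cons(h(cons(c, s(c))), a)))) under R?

s(a)

1. s(h(cons(h(cons(a, h(cons(c, c)))), cons(h(cons(c, s(c))), a))))  →  s(h(cons(a, h(cons(c, c)))))   [R4 at 1]
2. s(h(cons(a, h(cons(c, c)))))  →  s(a)   [R4 at 1]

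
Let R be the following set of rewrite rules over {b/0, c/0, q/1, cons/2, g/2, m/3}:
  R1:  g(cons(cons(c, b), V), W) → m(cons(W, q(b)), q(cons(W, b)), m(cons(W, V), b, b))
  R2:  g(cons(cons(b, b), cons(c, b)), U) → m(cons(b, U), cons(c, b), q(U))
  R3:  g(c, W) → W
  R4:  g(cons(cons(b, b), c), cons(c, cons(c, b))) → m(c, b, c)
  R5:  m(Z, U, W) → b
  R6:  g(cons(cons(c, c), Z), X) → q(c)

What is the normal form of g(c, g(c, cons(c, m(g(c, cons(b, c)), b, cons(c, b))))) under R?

cons(c, b)

1. g(c, g(c, cons(c, m(g(c, cons(b, c)), b, cons(c, b)))))  →  g(c, cons(c, m(g(c, cons(b, c)), b, cons(c, b))))   [R3 at ε]
2. g(c, cons(c, m(g(c, cons(b, c)), b, cons(c, b))))  →  cons(c, m(g(c, cons(b, c)), b, cons(c, b)))   [R3 at ε]
3. cons(c, m(g(c, cons(b, c)), b, cons(c, b)))  →  cons(c, b)   [R5 at 2]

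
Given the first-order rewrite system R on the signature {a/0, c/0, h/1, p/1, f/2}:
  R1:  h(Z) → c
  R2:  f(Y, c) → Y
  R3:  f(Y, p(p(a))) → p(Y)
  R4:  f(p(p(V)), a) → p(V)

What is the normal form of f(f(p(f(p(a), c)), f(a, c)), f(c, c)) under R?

p(a)

1. f(f(p(f(p(a), c)), f(a, c)), f(c, c))  →  f(f(p(p(a)), f(a, c)), f(c, c))   [R2 at 1.1.1]
2. f(f(p(p(a)), f(a, c)), f(c, c))  →  f(f(p(p(a)), a), f(c, c))   [R2 at 1.2]
3. f(f(p(p(a)), a), f(c, c))  →  f(p(a), f(c, c))   [R4 at 1]
4. f(p(a), f(c, c))  →  f(p(a), c)   [R2 at 2]
5. f(p(a), c)  →  p(a)   [R2 at ε]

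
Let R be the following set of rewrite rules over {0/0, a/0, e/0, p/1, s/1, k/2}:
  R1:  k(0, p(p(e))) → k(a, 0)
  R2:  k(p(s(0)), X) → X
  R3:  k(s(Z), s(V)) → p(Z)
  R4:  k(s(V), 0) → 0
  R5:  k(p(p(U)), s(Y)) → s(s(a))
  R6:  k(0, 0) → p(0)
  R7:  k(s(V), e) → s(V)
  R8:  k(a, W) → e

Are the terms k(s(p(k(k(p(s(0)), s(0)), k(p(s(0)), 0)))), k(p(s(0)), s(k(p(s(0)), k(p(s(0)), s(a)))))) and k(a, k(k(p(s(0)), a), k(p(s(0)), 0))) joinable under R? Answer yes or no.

no — NF(t₁) = p(p(0)), NF(t₂) = e

Reduce t₁ = k(s(p(k(k(p(s(0)), s(0)), k(p(s(0)), 0)))), k(p(s(0)), s(k(p(s(0)), k(p(s(0)), s(a)))))):
1. k(s(p(k(k(p(s(0)), s(0)), k(p(s(0)), 0)))), k(p(s(0)), s(k(p(s(0)), k(p(s(0)), s(a))))))  →  k(s(p(k(s(0), k(p(s(0)), 0)))), k(p(s(0)), s(k(p(s(0)), k(p(s(0)), s(a))))))   [R2 at 1.1.1.1]
2. k(s(p(k(s(0), k(p(s(0)), 0)))), k(p(s(0)), s(k(p(s(0)), k(p(s(0)), s(a))))))  →  k(s(p(k(s(0), 0))), k(p(s(0)), s(k(p(s(0)), k(p(s(0)), s(a))))))   [R2 at 1.1.1.2]
3. k(s(p(k(s(0), 0))), k(p(s(0)), s(k(p(s(0)), k(p(s(0)), s(a))))))  →  k(s(p(0)), k(p(s(0)), s(k(p(s(0)), k(p(s(0)), s(a))))))   [R4 at 1.1.1]
4. k(s(p(0)), k(p(s(0)), s(k(p(s(0)), k(p(s(0)), s(a))))))  →  k(s(p(0)), s(k(p(s(0)), k(p(s(0)), s(a)))))   [R2 at 2]
5. k(s(p(0)), s(k(p(s(0)), k(p(s(0)), s(a)))))  →  p(p(0))   [R3 at ε]

Reduce t₂ = k(a, k(k(p(s(0)), a), k(p(s(0)), 0))):
1. k(a, k(k(p(s(0)), a), k(p(s(0)), 0)))  →  e   [R8 at ε]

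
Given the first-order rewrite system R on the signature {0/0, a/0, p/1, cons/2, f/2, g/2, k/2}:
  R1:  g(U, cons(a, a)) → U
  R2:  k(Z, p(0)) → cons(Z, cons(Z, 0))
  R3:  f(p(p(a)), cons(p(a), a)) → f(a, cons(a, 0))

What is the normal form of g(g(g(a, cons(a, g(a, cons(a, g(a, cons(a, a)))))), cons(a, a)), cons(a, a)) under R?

1. g(g(g(a, cons(a, g(a, cons(a, g(a, cons(a, a)))))), cons(a, a)), cons(a, a))  →  g(g(a, cons(a, g(a, cons(a, g(a, cons(a, a)))))), cons(a, a))   [R1 at ε]
2. g(g(a, cons(a, g(a, cons(a, g(a, cons(a, a)))))), cons(a, a))  →  g(a, cons(a, g(a, cons(a, g(a, cons(a, a))))))   [R1 at ε]
3. g(a, cons(a, g(a, cons(a, g(a, cons(a, a))))))  →  g(a, cons(a, g(a, cons(a, a))))   [R1 at 2.2.2.2]
4. g(a, cons(a, g(a, cons(a, a))))  →  g(a, cons(a, a))   [R1 at 2.2]
5. g(a, cons(a, a))  →  a   [R1 at ε]

a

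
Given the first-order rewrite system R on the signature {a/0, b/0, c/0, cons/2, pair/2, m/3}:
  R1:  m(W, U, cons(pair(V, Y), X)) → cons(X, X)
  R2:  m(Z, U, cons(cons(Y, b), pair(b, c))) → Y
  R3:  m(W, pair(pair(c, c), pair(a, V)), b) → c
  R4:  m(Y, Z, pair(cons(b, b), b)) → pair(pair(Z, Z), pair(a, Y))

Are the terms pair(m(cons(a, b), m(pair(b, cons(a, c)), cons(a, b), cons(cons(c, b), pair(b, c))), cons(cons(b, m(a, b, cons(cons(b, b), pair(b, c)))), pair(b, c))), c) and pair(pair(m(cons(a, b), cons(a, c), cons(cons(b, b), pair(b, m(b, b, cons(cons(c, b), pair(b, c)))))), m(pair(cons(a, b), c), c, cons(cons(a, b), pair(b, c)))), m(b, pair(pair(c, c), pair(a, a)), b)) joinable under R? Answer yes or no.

no — NF(t₁) = pair(b, c), NF(t₂) = pair(pair(b, a), c)

Reduce t₁ = pair(m(cons(a, b), m(pair(b, cons(a, c)), cons(a, b), cons(cons(c, b), pair(b, c))), cons(cons(b, m(a, b, cons(cons(b, b), pair(b, c)))), pair(b, c))), c):
1. pair(m(cons(a, b), m(pair(b, cons(a, c)), cons(a, b), cons(cons(c, b), pair(b, c))), cons(cons(b, m(a, b, cons(cons(b, b), pair(b, c)))), pair(b, c))), c)  →  pair(m(cons(a, b), c, cons(cons(b, m(a, b, cons(cons(b, b), pair(b, c)))), pair(b, c))), c)   [R2 at 1.2]
2. pair(m(cons(a, b), c, cons(cons(b, m(a, b, cons(cons(b, b), pair(b, c)))), pair(b, c))), c)  →  pair(m(cons(a, b), c, cons(cons(b, b), pair(b, c))), c)   [R2 at 1.3.1.2]
3. pair(m(cons(a, b), c, cons(cons(b, b), pair(b, c))), c)  →  pair(b, c)   [R2 at 1]

Reduce t₂ = pair(pair(m(cons(a, b), cons(a, c), cons(cons(b, b), pair(b, m(b, b, cons(cons(c, b), pair(b, c)))))), m(pair(cons(a, b), c), c, cons(cons(a, b), pair(b, c)))), m(b, pair(pair(c, c), pair(a, a)), b)):
1. pair(pair(m(cons(a, b), cons(a, c), cons(cons(b, b), pair(b, m(b, b, cons(cons(c, b), pair(b, c)))))), m(pair(cons(a, b), c), c, cons(cons(a, b), pair(b, c)))), m(b, pair(pair(c, c), pair(a, a)), b))  →  pair(pair(m(cons(a, b), cons(a, c), cons(cons(b, b), pair(b, c))), m(pair(cons(a, b), c), c, cons(cons(a, b), pair(b, c)))), m(b, pair(pair(c, c), pair(a, a)), b))   [R2 at 1.1.3.2.2]
2. pair(pair(m(cons(a, b), cons(a, c), cons(cons(b, b), pair(b, c))), m(pair(cons(a, b), c), c, cons(cons(a, b), pair(b, c)))), m(b, pair(pair(c, c), pair(a, a)), b))  →  pair(pair(b, m(pair(cons(a, b), c), c, cons(cons(a, b), pair(b, c)))), m(b, pair(pair(c, c), pair(a, a)), b))   [R2 at 1.1]
3. pair(pair(b, m(pair(cons(a, b), c), c, cons(cons(a, b), pair(b, c)))), m(b, pair(pair(c, c), pair(a, a)), b))  →  pair(pair(b, a), m(b, pair(pair(c, c), pair(a, a)), b))   [R2 at 1.2]
4. pair(pair(b, a), m(b, pair(pair(c, c), pair(a, a)), b))  →  pair(pair(b, a), c)   [R3 at 2]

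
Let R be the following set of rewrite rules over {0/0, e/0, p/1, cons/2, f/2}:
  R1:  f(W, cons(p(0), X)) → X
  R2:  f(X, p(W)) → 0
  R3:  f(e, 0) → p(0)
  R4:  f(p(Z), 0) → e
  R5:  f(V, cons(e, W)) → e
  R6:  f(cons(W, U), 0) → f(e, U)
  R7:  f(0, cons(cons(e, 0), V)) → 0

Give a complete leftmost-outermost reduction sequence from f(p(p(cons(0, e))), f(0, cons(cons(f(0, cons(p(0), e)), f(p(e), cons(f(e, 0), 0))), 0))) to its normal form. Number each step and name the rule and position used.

1. f(p(p(cons(0, e))), f(0, cons(cons(f(0, cons(p(0), e)), f(p(e), cons(f(e, 0), 0))), 0)))  →  f(p(p(cons(0, e))), f(0, cons(cons(e, f(p(e), cons(f(e, 0), 0))), 0)))   [R1 at 2.2.1.1]
2. f(p(p(cons(0, e))), f(0, cons(cons(e, f(p(e), cons(f(e, 0), 0))), 0)))  →  f(p(p(cons(0, e))), f(0, cons(cons(e, f(p(e), cons(p(0), 0))), 0)))   [R3 at 2.2.1.2.2.1]
3. f(p(p(cons(0, e))), f(0, cons(cons(e, f(p(e), cons(p(0), 0))), 0)))  →  f(p(p(cons(0, e))), f(0, cons(cons(e, 0), 0)))   [R1 at 2.2.1.2]
4. f(p(p(cons(0, e))), f(0, cons(cons(e, 0), 0)))  →  f(p(p(cons(0, e))), 0)   [R7 at 2]
5. f(p(p(cons(0, e))), 0)  →  e   [R4 at ε]

e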